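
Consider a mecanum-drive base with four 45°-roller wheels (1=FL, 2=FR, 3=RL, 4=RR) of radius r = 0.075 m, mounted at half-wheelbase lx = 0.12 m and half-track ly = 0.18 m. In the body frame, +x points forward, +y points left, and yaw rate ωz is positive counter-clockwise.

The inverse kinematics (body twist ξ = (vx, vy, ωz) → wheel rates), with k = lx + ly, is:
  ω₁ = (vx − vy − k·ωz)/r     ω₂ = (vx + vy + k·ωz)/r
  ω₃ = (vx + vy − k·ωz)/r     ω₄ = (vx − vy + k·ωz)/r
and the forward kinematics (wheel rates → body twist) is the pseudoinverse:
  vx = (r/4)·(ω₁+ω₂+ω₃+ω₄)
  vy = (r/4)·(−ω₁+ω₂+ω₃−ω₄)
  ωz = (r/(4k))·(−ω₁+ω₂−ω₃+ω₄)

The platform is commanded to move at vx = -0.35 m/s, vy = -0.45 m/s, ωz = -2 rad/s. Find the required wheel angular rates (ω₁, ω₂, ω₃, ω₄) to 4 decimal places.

k = lx + ly = 0.12 + 0.18 = 0.3000;  k·ωz = 0.3000·-2 = -0.6000
ω₁ (FL) = (vx − vy − k·ωz)/r = 0.7000/0.075 = 9.3333
ω₂ (FR) = (vx + vy + k·ωz)/r = -1.4000/0.075 = -18.6667
ω₃ (RL) = (vx + vy − k·ωz)/r = -0.2000/0.075 = -2.6667
ω₄ (RR) = (vx − vy + k·ωz)/r = -0.5000/0.075 = -6.6667

(9.3333, -18.6667, -2.6667, -6.6667)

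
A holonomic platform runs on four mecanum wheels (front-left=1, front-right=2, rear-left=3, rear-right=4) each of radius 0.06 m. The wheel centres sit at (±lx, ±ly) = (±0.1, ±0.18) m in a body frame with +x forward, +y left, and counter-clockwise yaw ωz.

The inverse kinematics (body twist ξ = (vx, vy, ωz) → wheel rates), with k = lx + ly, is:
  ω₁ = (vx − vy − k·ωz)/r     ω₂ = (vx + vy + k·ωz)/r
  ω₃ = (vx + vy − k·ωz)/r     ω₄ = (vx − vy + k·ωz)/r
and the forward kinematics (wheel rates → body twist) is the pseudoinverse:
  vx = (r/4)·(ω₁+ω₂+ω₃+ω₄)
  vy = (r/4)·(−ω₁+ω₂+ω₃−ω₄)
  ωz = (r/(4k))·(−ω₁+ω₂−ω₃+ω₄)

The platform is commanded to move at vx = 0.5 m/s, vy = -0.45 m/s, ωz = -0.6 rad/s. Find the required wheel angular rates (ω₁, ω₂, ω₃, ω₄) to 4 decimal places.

(18.6333, -1.9667, 3.6333, 13.0333)

k = lx + ly = 0.1 + 0.18 = 0.2800;  k·ωz = 0.2800·-0.6 = -0.1680
ω₁ (FL) = (vx − vy − k·ωz)/r = 1.1180/0.06 = 18.6333
ω₂ (FR) = (vx + vy + k·ωz)/r = -0.1180/0.06 = -1.9667
ω₃ (RL) = (vx + vy − k·ωz)/r = 0.2180/0.06 = 3.6333
ω₄ (RR) = (vx − vy + k·ωz)/r = 0.7820/0.06 = 13.0333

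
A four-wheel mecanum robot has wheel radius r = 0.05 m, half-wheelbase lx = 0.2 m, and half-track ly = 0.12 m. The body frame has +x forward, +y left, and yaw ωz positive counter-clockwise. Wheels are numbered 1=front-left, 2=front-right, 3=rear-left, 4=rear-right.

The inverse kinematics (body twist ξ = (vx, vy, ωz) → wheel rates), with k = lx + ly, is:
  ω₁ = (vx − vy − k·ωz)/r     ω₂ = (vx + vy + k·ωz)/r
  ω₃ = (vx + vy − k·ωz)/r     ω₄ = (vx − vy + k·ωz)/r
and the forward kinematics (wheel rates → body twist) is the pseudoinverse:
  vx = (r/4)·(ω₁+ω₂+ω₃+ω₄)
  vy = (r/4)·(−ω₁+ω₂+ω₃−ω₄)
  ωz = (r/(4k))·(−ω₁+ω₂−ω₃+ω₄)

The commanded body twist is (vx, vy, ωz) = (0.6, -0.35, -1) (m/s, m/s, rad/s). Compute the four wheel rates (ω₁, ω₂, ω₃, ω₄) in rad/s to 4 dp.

k = lx + ly = 0.2 + 0.12 = 0.3200;  k·ωz = 0.3200·-1 = -0.3200
ω₁ (FL) = (vx − vy − k·ωz)/r = 1.2700/0.05 = 25.4000
ω₂ (FR) = (vx + vy + k·ωz)/r = -0.0700/0.05 = -1.4000
ω₃ (RL) = (vx + vy − k·ωz)/r = 0.5700/0.05 = 11.4000
ω₄ (RR) = (vx − vy + k·ωz)/r = 0.6300/0.05 = 12.6000

(25.4000, -1.4000, 11.4000, 12.6000)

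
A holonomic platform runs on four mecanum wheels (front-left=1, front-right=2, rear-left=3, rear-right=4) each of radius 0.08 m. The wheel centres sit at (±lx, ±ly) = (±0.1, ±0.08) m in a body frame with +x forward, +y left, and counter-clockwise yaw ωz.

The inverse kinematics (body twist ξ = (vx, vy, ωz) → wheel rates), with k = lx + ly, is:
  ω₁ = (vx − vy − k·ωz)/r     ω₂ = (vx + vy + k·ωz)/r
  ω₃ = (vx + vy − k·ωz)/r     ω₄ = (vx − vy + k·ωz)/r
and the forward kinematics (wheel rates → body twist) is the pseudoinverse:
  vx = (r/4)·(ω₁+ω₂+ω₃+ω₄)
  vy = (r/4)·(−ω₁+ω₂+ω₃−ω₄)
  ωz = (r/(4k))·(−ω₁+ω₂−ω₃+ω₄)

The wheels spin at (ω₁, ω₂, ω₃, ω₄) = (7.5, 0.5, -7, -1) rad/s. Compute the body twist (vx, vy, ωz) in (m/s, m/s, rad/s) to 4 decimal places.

k = lx + ly = 0.1 + 0.08 = 0.1800
ω₁+ω₂+ω₃+ω₄ = 0.0000  →  vx = (0.08/4)·0.0000 = 0.0000
−ω₁+ω₂+ω₃−ω₄ = -13.0000  →  vy = (0.08/4)·-13.0000 = -0.2600
−ω₁+ω₂−ω₃+ω₄ = -1.0000  →  ωz = (0.08/0.7200)·-1.0000 = -0.1111

(0.0000, -0.2600, -0.1111)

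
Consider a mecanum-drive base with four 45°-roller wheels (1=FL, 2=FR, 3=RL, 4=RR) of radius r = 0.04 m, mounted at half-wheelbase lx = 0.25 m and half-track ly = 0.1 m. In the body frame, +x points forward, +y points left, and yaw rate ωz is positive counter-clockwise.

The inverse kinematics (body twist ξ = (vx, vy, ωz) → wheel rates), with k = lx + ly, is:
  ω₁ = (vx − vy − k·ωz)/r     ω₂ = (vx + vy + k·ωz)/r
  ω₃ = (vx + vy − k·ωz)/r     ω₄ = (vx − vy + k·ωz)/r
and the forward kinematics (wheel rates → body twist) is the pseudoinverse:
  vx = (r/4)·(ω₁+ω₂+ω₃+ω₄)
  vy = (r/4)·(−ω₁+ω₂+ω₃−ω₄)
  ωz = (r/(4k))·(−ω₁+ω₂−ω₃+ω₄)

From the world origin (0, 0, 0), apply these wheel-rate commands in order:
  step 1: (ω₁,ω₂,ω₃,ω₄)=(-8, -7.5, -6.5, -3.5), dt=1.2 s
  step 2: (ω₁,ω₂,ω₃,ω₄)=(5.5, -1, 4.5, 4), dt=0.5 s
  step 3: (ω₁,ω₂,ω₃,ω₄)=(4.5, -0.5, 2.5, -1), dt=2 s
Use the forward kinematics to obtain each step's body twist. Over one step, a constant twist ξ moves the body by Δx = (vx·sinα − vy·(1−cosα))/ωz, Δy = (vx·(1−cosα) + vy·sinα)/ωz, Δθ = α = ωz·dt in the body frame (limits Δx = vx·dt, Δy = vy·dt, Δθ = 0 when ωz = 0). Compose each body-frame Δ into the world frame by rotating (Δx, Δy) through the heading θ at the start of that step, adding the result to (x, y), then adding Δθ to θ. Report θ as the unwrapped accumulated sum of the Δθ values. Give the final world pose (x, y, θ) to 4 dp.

step 1: ξ=(vx,vy,ωz)=(-0.2550, -0.0250, 0.1000), dt=1.2 → body Δ=(-0.3035, -0.0483, 0.1200) → world pose (-0.3035, -0.0483, 0.1200)
step 2: ξ=(vx,vy,ωz)=(0.1300, -0.0600, -0.2000), dt=0.5 → body Δ=(0.0634, -0.0332, -0.1000) → world pose (-0.2366, -0.0736, 0.0200)
step 3: ξ=(vx,vy,ωz)=(0.0550, -0.0150, -0.2429), dt=2.0 → body Δ=(0.0986, -0.0550, -0.4857) → world pose (-0.1369, -0.1267, -0.4657)

(-0.1369, -0.1267, -0.4657)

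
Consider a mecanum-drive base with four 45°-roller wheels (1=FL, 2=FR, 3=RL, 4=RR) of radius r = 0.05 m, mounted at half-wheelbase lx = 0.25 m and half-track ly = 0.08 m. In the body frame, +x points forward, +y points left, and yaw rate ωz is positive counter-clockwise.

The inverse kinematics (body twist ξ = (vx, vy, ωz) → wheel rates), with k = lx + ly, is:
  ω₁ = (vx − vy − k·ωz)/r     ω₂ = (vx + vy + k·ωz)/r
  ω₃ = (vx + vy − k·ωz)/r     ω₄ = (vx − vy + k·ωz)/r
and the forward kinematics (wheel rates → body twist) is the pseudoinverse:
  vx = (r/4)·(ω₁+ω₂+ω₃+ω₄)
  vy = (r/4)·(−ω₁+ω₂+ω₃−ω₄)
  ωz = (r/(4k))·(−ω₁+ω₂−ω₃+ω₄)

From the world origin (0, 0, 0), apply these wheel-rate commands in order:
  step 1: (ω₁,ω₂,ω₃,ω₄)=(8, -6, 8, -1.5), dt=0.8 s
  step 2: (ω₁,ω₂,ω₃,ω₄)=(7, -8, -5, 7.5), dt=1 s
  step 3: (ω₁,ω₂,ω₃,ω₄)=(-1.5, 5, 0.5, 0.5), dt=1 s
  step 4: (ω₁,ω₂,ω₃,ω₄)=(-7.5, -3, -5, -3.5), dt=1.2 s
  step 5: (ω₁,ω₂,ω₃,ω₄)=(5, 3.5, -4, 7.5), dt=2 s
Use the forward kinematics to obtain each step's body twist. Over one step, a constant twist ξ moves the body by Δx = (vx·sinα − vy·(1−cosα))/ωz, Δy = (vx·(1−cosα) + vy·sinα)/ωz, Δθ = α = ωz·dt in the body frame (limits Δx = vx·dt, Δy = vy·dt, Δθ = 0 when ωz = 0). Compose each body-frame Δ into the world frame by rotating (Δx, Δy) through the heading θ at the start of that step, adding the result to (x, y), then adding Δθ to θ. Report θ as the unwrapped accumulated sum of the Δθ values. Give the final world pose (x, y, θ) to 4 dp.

step 1: ξ=(vx,vy,ωz)=(0.1062, -0.0563, -0.8902), dt=0.8 → body Δ=(0.0626, -0.0703, -0.7121) → world pose (0.0626, -0.0703, -0.7121)
step 2: ξ=(vx,vy,ωz)=(0.0188, -0.3438, -0.0947), dt=1.0 → body Δ=(0.0025, -0.3441, -0.0947) → world pose (-0.1604, -0.3324, -0.8068)
step 3: ξ=(vx,vy,ωz)=(0.0562, 0.0813, 0.2462), dt=1.0 → body Δ=(0.0457, 0.0873, 0.2462) → world pose (-0.0657, -0.3050, -0.5606)
step 4: ξ=(vx,vy,ωz)=(-0.2375, 0.0375, 0.2273), dt=1.2 → body Δ=(-0.2876, 0.0058, 0.2727) → world pose (-0.3061, -0.1472, -0.2879)
step 5: ξ=(vx,vy,ωz)=(0.1500, -0.1625, 0.3788), dt=2.0 → body Δ=(0.3894, -0.1865, 0.7576) → world pose (0.0143, -0.4366, 0.4697)

(0.0143, -0.4366, 0.4697)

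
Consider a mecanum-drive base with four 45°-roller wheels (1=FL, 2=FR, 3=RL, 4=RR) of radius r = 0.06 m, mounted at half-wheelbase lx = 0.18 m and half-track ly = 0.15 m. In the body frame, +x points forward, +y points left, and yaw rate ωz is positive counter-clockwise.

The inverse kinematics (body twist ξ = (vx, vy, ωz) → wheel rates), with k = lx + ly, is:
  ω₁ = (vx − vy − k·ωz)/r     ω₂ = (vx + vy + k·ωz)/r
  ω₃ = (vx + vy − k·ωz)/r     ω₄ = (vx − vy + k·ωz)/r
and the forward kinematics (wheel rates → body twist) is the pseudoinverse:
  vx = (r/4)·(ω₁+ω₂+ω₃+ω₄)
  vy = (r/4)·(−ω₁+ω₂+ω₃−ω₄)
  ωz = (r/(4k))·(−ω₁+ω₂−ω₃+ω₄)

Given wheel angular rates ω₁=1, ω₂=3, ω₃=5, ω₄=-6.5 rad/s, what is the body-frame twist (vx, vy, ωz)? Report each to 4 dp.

k = lx + ly = 0.18 + 0.15 = 0.3300
ω₁+ω₂+ω₃+ω₄ = 2.5000  →  vx = (0.06/4)·2.5000 = 0.0375
−ω₁+ω₂+ω₃−ω₄ = 13.5000  →  vy = (0.06/4)·13.5000 = 0.2025
−ω₁+ω₂−ω₃+ω₄ = -9.5000  →  ωz = (0.06/1.3200)·-9.5000 = -0.4318

(0.0375, 0.2025, -0.4318)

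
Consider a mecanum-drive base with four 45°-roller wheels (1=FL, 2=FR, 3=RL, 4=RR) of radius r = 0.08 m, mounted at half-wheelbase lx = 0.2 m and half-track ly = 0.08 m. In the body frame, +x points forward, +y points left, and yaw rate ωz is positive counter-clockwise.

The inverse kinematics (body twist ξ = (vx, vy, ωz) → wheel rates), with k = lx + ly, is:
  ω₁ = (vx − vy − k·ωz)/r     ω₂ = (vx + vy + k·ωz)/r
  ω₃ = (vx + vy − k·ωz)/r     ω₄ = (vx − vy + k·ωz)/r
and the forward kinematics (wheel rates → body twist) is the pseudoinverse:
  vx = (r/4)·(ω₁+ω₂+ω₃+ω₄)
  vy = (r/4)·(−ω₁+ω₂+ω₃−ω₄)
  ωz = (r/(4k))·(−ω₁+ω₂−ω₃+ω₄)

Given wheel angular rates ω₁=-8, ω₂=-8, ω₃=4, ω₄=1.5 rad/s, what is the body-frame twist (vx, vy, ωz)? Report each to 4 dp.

(-0.2100, 0.0500, -0.1786)

k = lx + ly = 0.2 + 0.08 = 0.2800
ω₁+ω₂+ω₃+ω₄ = -10.5000  →  vx = (0.08/4)·-10.5000 = -0.2100
−ω₁+ω₂+ω₃−ω₄ = 2.5000  →  vy = (0.08/4)·2.5000 = 0.0500
−ω₁+ω₂−ω₃+ω₄ = -2.5000  →  ωz = (0.08/1.1200)·-2.5000 = -0.1786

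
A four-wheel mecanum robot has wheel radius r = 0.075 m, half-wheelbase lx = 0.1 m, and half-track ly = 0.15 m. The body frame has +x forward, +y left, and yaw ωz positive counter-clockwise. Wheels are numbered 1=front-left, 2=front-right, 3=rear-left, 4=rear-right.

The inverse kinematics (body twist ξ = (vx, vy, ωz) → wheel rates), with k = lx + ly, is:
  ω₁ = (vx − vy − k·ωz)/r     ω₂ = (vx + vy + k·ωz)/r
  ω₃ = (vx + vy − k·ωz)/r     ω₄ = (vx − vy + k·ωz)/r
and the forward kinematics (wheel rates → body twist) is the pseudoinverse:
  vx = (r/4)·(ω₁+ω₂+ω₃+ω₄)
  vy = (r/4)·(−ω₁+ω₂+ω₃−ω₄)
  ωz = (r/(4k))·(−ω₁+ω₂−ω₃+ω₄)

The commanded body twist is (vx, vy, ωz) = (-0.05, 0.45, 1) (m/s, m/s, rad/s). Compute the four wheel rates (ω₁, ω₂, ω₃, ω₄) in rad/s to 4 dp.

k = lx + ly = 0.1 + 0.15 = 0.2500;  k·ωz = 0.2500·1 = 0.2500
ω₁ (FL) = (vx − vy − k·ωz)/r = -0.7500/0.075 = -10.0000
ω₂ (FR) = (vx + vy + k·ωz)/r = 0.6500/0.075 = 8.6667
ω₃ (RL) = (vx + vy − k·ωz)/r = 0.1500/0.075 = 2.0000
ω₄ (RR) = (vx − vy + k·ωz)/r = -0.2500/0.075 = -3.3333

(-10.0000, 8.6667, 2.0000, -3.3333)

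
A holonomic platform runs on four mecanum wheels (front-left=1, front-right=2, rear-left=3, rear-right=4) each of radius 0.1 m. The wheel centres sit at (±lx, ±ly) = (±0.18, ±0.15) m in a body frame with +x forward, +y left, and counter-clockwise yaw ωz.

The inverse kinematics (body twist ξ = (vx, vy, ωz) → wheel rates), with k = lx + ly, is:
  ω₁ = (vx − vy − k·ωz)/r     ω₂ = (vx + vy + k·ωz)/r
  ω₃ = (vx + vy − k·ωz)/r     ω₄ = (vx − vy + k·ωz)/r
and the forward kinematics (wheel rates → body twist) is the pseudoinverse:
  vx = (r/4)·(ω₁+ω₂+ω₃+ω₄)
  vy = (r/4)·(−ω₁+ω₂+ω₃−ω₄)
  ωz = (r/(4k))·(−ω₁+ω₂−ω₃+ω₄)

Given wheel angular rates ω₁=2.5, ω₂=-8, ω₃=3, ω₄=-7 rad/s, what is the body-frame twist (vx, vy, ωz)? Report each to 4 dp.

k = lx + ly = 0.18 + 0.15 = 0.3300
ω₁+ω₂+ω₃+ω₄ = -9.5000  →  vx = (0.1/4)·-9.5000 = -0.2375
−ω₁+ω₂+ω₃−ω₄ = -0.5000  →  vy = (0.1/4)·-0.5000 = -0.0125
−ω₁+ω₂−ω₃+ω₄ = -20.5000  →  ωz = (0.1/1.3200)·-20.5000 = -1.5530

(-0.2375, -0.0125, -1.5530)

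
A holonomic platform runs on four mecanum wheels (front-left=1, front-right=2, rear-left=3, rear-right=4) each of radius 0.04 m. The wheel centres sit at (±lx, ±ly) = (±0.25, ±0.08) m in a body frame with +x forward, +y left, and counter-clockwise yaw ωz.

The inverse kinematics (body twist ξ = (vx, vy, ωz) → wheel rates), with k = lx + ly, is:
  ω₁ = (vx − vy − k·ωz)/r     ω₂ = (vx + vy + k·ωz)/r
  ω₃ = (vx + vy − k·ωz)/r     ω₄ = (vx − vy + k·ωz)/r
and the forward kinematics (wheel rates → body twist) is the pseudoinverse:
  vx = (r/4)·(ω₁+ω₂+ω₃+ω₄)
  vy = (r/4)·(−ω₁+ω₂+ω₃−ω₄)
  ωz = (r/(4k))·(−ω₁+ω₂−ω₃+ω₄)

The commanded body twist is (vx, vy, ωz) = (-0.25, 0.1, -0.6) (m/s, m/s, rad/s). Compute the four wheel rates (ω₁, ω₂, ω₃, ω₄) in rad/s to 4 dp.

k = lx + ly = 0.25 + 0.08 = 0.3300;  k·ωz = 0.3300·-0.6 = -0.1980
ω₁ (FL) = (vx − vy − k·ωz)/r = -0.1520/0.04 = -3.8000
ω₂ (FR) = (vx + vy + k·ωz)/r = -0.3480/0.04 = -8.7000
ω₃ (RL) = (vx + vy − k·ωz)/r = 0.0480/0.04 = 1.2000
ω₄ (RR) = (vx − vy + k·ωz)/r = -0.5480/0.04 = -13.7000

(-3.8000, -8.7000, 1.2000, -13.7000)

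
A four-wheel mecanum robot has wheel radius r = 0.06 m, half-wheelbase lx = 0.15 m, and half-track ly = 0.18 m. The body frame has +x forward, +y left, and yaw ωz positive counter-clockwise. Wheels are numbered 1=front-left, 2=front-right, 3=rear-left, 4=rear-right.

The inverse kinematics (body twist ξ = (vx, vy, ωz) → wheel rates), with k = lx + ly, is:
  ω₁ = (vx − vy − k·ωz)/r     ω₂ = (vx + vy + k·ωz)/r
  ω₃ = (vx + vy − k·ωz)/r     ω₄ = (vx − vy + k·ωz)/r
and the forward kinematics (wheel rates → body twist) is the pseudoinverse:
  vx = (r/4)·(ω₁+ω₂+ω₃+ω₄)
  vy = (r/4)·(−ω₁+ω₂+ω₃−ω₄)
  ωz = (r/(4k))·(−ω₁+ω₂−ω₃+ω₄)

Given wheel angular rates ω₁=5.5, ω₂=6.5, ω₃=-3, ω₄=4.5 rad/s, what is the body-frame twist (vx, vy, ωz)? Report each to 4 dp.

k = lx + ly = 0.15 + 0.18 = 0.3300
ω₁+ω₂+ω₃+ω₄ = 13.5000  →  vx = (0.06/4)·13.5000 = 0.2025
−ω₁+ω₂+ω₃−ω₄ = -6.5000  →  vy = (0.06/4)·-6.5000 = -0.0975
−ω₁+ω₂−ω₃+ω₄ = 8.5000  →  ωz = (0.06/1.3200)·8.5000 = 0.3864

(0.2025, -0.0975, 0.3864)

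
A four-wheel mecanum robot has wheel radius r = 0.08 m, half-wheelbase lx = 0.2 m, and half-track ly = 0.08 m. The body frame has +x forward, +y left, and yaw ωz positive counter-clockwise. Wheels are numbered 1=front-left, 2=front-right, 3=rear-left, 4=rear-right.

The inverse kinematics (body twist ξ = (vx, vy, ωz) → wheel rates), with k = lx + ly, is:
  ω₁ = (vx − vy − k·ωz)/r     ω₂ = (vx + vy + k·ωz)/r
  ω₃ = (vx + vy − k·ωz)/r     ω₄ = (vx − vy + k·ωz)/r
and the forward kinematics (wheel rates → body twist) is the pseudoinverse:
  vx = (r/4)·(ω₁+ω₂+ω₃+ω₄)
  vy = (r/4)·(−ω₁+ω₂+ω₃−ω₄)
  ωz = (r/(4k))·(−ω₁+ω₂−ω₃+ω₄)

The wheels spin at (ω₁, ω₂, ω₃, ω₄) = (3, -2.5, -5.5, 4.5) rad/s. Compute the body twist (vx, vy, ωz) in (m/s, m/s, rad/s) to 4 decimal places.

k = lx + ly = 0.2 + 0.08 = 0.2800
ω₁+ω₂+ω₃+ω₄ = -0.5000  →  vx = (0.08/4)·-0.5000 = -0.0100
−ω₁+ω₂+ω₃−ω₄ = -15.5000  →  vy = (0.08/4)·-15.5000 = -0.3100
−ω₁+ω₂−ω₃+ω₄ = 4.5000  →  ωz = (0.08/1.1200)·4.5000 = 0.3214

(-0.0100, -0.3100, 0.3214)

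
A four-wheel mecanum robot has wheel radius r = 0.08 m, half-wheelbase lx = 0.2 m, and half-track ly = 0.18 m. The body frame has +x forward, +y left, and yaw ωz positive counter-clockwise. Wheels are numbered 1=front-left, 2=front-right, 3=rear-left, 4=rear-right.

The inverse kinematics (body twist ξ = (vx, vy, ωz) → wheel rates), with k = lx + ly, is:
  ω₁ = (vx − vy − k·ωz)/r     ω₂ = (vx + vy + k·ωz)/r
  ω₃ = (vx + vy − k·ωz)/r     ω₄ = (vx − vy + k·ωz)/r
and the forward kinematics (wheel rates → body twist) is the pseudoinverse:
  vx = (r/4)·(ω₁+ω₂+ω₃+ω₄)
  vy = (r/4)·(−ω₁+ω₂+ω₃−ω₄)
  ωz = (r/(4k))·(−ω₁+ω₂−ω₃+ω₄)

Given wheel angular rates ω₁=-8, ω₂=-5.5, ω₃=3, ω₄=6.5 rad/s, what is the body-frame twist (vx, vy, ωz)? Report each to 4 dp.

k = lx + ly = 0.2 + 0.18 = 0.3800
ω₁+ω₂+ω₃+ω₄ = -4.0000  →  vx = (0.08/4)·-4.0000 = -0.0800
−ω₁+ω₂+ω₃−ω₄ = -1.0000  →  vy = (0.08/4)·-1.0000 = -0.0200
−ω₁+ω₂−ω₃+ω₄ = 6.0000  →  ωz = (0.08/1.5200)·6.0000 = 0.3158

(-0.0800, -0.0200, 0.3158)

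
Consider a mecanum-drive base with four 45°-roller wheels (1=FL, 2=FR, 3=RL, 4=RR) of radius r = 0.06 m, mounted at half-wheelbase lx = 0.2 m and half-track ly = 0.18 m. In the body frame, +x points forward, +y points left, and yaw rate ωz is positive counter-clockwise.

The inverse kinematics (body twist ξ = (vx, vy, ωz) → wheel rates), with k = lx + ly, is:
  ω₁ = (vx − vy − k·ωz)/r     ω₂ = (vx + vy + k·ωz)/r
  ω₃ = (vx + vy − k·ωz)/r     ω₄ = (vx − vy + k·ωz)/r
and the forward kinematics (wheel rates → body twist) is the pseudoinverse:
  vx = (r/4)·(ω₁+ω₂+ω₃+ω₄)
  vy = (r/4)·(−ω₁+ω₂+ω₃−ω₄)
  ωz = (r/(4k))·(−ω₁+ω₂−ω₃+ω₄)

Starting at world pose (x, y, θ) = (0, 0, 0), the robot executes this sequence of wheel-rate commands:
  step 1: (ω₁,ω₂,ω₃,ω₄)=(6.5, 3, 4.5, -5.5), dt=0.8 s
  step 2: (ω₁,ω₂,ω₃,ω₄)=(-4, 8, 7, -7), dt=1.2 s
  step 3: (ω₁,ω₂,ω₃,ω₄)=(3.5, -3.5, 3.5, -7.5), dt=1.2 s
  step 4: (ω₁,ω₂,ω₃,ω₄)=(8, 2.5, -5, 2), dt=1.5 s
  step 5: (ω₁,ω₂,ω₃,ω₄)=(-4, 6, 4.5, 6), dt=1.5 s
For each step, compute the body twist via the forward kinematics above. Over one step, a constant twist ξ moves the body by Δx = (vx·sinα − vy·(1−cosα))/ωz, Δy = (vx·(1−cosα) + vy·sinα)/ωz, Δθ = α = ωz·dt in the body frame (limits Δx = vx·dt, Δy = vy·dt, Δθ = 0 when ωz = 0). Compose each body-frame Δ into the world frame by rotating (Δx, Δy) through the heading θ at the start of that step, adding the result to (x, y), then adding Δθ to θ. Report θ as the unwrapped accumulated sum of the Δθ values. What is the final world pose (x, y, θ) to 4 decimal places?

(0.4897, 0.1906, -0.6039)

step 1: ξ=(vx,vy,ωz)=(0.1275, 0.0975, -0.5329), dt=0.8 → body Δ=(0.1153, 0.0542, -0.4263) → world pose (0.1153, 0.0542, -0.4263)
step 2: ξ=(vx,vy,ωz)=(0.0600, 0.3900, -0.0789), dt=1.2 → body Δ=(0.0940, 0.4639, -0.0947) → world pose (0.3928, 0.4377, -0.5211)
step 3: ξ=(vx,vy,ωz)=(-0.0600, 0.0600, -0.7105), dt=1.2 → body Δ=(-0.0347, 0.0925, -0.8526) → world pose (0.4087, 0.5352, -1.3737)
step 4: ξ=(vx,vy,ωz)=(0.1125, -0.1875, 0.0592), dt=1.5 → body Δ=(0.1810, -0.2734, 0.0888) → world pose (0.1760, 0.3042, -1.2849)
step 5: ξ=(vx,vy,ωz)=(0.1875, 0.1275, 0.4539), dt=1.5 → body Δ=(0.1974, 0.2689, 0.6809) → world pose (0.4897, 0.1906, -0.6039)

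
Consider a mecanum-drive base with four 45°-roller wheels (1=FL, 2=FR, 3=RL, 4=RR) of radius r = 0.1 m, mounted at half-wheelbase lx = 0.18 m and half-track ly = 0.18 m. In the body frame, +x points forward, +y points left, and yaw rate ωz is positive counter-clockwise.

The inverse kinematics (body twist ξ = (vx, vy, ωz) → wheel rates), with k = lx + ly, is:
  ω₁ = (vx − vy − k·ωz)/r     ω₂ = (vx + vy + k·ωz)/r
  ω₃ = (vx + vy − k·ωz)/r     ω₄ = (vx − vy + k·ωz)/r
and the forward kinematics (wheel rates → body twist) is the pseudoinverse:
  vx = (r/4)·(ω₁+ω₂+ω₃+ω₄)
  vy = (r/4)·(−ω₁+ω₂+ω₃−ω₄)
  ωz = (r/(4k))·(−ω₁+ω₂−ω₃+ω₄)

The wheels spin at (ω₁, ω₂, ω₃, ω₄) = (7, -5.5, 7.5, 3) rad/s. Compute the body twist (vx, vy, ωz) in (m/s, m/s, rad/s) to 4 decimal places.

k = lx + ly = 0.18 + 0.18 = 0.3600
ω₁+ω₂+ω₃+ω₄ = 12.0000  →  vx = (0.1/4)·12.0000 = 0.3000
−ω₁+ω₂+ω₃−ω₄ = -8.0000  →  vy = (0.1/4)·-8.0000 = -0.2000
−ω₁+ω₂−ω₃+ω₄ = -17.0000  →  ωz = (0.1/1.4400)·-17.0000 = -1.1806

(0.3000, -0.2000, -1.1806)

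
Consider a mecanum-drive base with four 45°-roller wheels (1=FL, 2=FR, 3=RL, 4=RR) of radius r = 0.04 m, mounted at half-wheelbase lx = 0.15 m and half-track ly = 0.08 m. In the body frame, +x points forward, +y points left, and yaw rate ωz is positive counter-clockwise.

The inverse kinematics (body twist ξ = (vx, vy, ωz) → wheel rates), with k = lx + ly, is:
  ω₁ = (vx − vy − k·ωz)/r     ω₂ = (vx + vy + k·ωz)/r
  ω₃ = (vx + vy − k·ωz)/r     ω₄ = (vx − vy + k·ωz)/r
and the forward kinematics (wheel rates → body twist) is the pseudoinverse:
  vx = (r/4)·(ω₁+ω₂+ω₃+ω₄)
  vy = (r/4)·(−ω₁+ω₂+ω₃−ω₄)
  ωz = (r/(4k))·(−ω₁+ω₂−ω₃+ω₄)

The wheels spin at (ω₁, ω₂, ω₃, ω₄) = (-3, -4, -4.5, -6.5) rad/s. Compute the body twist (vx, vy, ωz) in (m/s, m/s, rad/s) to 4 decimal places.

(-0.1800, 0.0100, -0.1304)

k = lx + ly = 0.15 + 0.08 = 0.2300
ω₁+ω₂+ω₃+ω₄ = -18.0000  →  vx = (0.04/4)·-18.0000 = -0.1800
−ω₁+ω₂+ω₃−ω₄ = 1.0000  →  vy = (0.04/4)·1.0000 = 0.0100
−ω₁+ω₂−ω₃+ω₄ = -3.0000  →  ωz = (0.04/0.9200)·-3.0000 = -0.1304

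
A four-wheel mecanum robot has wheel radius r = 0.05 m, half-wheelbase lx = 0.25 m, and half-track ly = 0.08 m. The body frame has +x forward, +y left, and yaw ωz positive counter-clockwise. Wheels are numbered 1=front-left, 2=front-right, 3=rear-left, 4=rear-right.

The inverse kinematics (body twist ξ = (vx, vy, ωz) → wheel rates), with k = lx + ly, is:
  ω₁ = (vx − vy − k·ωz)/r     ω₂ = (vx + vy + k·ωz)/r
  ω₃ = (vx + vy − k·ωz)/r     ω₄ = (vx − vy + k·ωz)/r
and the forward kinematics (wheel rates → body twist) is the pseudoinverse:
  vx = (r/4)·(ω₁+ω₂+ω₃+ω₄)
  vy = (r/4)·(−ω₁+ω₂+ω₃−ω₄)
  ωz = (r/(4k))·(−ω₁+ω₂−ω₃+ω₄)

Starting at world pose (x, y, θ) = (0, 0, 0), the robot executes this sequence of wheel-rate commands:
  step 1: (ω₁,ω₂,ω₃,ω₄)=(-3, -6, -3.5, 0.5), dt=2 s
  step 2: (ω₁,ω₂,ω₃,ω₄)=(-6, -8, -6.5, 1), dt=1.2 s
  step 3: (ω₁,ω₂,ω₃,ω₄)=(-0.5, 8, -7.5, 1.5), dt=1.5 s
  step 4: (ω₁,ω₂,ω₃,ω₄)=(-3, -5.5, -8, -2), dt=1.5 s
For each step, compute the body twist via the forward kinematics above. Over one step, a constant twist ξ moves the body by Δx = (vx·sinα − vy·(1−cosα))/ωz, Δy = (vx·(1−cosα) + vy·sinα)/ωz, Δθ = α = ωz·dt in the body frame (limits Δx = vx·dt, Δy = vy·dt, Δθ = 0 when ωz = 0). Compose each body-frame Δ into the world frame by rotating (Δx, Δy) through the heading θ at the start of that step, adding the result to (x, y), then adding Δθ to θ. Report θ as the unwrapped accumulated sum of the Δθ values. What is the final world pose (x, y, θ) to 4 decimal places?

(-0.4206, -0.7363, 1.5189)

step 1: ξ=(vx,vy,ωz)=(-0.1500, -0.0875, 0.0379), dt=2.0 → body Δ=(-0.2931, -0.1862, 0.0758) → world pose (-0.2931, -0.1862, 0.0758)
step 2: ξ=(vx,vy,ωz)=(-0.2438, -0.1187, 0.2083), dt=1.2 → body Δ=(-0.2717, -0.1774, 0.2500) → world pose (-0.5506, -0.3836, 0.3258)
step 3: ξ=(vx,vy,ωz)=(0.0188, -0.0062, 0.6629), dt=1.5 → body Δ=(0.0280, 0.0050, 0.9943) → world pose (-0.5257, -0.3700, 1.3201)
step 4: ξ=(vx,vy,ωz)=(-0.2313, -0.1063, 0.1326), dt=1.5 → body Δ=(-0.3288, -0.1927, 0.1989) → world pose (-0.4206, -0.7363, 1.5189)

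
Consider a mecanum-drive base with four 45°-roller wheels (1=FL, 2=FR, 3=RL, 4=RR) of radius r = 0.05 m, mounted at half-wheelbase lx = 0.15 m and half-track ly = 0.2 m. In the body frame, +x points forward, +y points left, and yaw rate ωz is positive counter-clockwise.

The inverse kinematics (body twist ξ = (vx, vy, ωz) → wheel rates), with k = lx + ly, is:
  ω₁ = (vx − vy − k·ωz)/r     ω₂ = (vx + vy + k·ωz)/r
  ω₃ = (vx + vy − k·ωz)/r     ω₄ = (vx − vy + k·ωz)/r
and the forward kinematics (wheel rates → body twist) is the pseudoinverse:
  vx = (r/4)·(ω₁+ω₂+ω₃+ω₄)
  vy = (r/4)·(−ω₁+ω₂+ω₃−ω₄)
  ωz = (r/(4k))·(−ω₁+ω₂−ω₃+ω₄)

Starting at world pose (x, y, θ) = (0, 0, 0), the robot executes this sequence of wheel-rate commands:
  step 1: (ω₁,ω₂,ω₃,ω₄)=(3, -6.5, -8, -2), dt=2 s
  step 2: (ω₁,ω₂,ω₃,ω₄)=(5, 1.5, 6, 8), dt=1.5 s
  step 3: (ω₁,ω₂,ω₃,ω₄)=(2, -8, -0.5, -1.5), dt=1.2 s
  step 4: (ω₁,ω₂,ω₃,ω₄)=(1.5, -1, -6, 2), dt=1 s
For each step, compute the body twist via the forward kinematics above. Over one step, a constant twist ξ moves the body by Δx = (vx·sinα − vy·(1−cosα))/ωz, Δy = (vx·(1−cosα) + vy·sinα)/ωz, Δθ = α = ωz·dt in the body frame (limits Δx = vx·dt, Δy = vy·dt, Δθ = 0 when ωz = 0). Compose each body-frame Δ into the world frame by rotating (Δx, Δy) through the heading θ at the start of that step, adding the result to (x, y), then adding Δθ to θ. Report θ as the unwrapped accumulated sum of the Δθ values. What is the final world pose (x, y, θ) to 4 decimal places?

step 1: ξ=(vx,vy,ωz)=(-0.1688, -0.1938, -0.1250), dt=2.0 → body Δ=(-0.3822, -0.3415, -0.2500) → world pose (-0.3822, -0.3415, -0.2500)
step 2: ξ=(vx,vy,ωz)=(0.2563, -0.0687, -0.0536), dt=1.5 → body Δ=(0.3798, -0.1184, -0.0804) → world pose (-0.0435, -0.5502, -0.3304)
step 3: ξ=(vx,vy,ωz)=(-0.1000, -0.1125, -0.3929), dt=1.2 → body Δ=(-0.1468, -0.1023, -0.4714) → world pose (-0.2156, -0.5994, -0.8018)
step 4: ξ=(vx,vy,ωz)=(-0.0438, -0.1313, 0.1964), dt=1.0 → body Δ=(-0.0306, -0.1347, 0.1964) → world pose (-0.3336, -0.6710, -0.6054)

(-0.3336, -0.6710, -0.6054)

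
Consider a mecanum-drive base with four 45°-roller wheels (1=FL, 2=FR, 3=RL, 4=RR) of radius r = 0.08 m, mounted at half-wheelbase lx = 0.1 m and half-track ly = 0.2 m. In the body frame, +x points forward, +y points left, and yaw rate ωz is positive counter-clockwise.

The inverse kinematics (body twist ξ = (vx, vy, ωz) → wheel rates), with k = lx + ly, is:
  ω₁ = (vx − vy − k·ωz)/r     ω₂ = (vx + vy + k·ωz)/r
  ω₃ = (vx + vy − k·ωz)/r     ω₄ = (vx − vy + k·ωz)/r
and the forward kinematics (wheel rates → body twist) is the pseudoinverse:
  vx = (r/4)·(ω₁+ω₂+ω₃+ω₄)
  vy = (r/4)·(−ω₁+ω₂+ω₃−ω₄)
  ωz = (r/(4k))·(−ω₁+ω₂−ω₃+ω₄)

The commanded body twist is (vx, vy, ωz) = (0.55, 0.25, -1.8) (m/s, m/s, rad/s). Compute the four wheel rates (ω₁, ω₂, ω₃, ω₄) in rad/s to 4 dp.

(10.5000, 3.2500, 16.7500, -3.0000)

k = lx + ly = 0.1 + 0.2 = 0.3000;  k·ωz = 0.3000·-1.8 = -0.5400
ω₁ (FL) = (vx − vy − k·ωz)/r = 0.8400/0.08 = 10.5000
ω₂ (FR) = (vx + vy + k·ωz)/r = 0.2600/0.08 = 3.2500
ω₃ (RL) = (vx + vy − k·ωz)/r = 1.3400/0.08 = 16.7500
ω₄ (RR) = (vx − vy + k·ωz)/r = -0.2400/0.08 = -3.0000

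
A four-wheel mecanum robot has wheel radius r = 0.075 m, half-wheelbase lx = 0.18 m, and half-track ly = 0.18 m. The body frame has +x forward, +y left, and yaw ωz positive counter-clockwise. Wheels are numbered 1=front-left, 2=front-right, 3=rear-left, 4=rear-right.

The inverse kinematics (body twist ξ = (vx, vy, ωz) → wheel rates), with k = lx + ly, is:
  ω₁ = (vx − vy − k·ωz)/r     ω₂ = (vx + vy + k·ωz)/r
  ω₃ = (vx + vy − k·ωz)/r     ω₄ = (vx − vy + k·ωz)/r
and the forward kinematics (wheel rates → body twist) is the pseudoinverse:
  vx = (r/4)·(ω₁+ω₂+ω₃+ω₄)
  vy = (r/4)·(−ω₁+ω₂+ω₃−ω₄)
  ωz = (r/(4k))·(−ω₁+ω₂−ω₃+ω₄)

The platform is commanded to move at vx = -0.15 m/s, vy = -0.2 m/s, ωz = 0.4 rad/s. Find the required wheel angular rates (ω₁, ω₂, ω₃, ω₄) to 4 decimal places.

k = lx + ly = 0.18 + 0.18 = 0.3600;  k·ωz = 0.3600·0.4 = 0.1440
ω₁ (FL) = (vx − vy − k·ωz)/r = -0.0940/0.075 = -1.2533
ω₂ (FR) = (vx + vy + k·ωz)/r = -0.2060/0.075 = -2.7467
ω₃ (RL) = (vx + vy − k·ωz)/r = -0.4940/0.075 = -6.5867
ω₄ (RR) = (vx − vy + k·ωz)/r = 0.1940/0.075 = 2.5867

(-1.2533, -2.7467, -6.5867, 2.5867)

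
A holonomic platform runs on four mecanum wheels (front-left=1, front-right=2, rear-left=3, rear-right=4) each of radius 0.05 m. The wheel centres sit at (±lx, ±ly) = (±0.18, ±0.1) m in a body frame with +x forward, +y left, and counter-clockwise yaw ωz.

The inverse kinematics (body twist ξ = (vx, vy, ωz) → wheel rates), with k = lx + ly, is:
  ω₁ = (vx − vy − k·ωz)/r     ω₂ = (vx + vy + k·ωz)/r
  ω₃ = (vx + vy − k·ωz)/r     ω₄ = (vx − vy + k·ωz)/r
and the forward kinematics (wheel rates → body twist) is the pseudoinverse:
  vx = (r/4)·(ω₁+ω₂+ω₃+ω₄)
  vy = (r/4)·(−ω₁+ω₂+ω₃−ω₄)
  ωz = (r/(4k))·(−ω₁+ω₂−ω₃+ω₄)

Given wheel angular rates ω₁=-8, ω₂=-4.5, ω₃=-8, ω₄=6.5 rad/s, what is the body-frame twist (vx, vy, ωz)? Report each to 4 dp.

k = lx + ly = 0.18 + 0.1 = 0.2800
ω₁+ω₂+ω₃+ω₄ = -14.0000  →  vx = (0.05/4)·-14.0000 = -0.1750
−ω₁+ω₂+ω₃−ω₄ = -11.0000  →  vy = (0.05/4)·-11.0000 = -0.1375
−ω₁+ω₂−ω₃+ω₄ = 18.0000  →  ωz = (0.05/1.1200)·18.0000 = 0.8036

(-0.1750, -0.1375, 0.8036)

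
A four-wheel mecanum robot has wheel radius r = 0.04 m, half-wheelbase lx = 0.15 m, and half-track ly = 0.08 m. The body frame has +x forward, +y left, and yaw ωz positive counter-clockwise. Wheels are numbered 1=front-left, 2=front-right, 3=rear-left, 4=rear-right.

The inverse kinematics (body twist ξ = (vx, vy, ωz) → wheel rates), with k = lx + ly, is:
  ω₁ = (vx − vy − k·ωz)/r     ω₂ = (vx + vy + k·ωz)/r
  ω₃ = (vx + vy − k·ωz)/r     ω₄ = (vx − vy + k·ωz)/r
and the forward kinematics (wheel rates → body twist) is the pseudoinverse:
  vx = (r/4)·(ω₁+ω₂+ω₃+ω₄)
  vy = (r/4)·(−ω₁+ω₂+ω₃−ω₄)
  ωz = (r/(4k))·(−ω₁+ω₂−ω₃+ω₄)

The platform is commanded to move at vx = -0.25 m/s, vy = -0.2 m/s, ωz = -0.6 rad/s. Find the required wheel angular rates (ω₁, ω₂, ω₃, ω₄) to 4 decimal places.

(2.2000, -14.7000, -7.8000, -4.7000)

k = lx + ly = 0.15 + 0.08 = 0.2300;  k·ωz = 0.2300·-0.6 = -0.1380
ω₁ (FL) = (vx − vy − k·ωz)/r = 0.0880/0.04 = 2.2000
ω₂ (FR) = (vx + vy + k·ωz)/r = -0.5880/0.04 = -14.7000
ω₃ (RL) = (vx + vy − k·ωz)/r = -0.3120/0.04 = -7.8000
ω₄ (RR) = (vx − vy + k·ωz)/r = -0.1880/0.04 = -4.7000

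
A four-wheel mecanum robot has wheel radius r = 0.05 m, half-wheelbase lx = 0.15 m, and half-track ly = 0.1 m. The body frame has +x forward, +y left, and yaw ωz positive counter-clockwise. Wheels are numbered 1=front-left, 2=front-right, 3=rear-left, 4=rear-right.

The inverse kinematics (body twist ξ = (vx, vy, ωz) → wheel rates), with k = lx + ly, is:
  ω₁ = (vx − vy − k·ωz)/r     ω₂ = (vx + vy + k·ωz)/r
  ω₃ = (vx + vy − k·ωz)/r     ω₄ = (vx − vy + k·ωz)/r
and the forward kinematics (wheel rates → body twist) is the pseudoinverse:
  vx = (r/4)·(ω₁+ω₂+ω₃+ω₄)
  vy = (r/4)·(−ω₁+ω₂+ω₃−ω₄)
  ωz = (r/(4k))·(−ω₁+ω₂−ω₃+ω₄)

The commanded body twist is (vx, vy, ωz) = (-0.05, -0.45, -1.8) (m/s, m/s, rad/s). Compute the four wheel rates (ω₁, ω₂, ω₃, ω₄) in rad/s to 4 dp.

(17.0000, -19.0000, -1.0000, -1.0000)

k = lx + ly = 0.15 + 0.1 = 0.2500;  k·ωz = 0.2500·-1.8 = -0.4500
ω₁ (FL) = (vx − vy − k·ωz)/r = 0.8500/0.05 = 17.0000
ω₂ (FR) = (vx + vy + k·ωz)/r = -0.9500/0.05 = -19.0000
ω₃ (RL) = (vx + vy − k·ωz)/r = -0.0500/0.05 = -1.0000
ω₄ (RR) = (vx − vy + k·ωz)/r = -0.0500/0.05 = -1.0000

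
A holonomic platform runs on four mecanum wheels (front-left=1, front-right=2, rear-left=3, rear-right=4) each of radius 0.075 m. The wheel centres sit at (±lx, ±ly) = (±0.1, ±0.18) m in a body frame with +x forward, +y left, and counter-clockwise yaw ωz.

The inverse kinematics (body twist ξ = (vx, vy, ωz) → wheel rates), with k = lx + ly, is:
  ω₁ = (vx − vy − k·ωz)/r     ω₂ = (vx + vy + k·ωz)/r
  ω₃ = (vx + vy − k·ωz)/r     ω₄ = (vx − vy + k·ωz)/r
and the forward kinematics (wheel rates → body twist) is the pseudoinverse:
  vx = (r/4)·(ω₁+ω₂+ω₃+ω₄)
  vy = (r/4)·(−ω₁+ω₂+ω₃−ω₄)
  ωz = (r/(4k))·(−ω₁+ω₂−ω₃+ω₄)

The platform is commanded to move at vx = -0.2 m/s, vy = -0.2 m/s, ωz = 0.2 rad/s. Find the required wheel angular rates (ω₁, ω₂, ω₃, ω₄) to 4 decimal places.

(-0.7467, -4.5867, -6.0800, 0.7467)

k = lx + ly = 0.1 + 0.18 = 0.2800;  k·ωz = 0.2800·0.2 = 0.0560
ω₁ (FL) = (vx − vy − k·ωz)/r = -0.0560/0.075 = -0.7467
ω₂ (FR) = (vx + vy + k·ωz)/r = -0.3440/0.075 = -4.5867
ω₃ (RL) = (vx + vy − k·ωz)/r = -0.4560/0.075 = -6.0800
ω₄ (RR) = (vx − vy + k·ωz)/r = 0.0560/0.075 = 0.7467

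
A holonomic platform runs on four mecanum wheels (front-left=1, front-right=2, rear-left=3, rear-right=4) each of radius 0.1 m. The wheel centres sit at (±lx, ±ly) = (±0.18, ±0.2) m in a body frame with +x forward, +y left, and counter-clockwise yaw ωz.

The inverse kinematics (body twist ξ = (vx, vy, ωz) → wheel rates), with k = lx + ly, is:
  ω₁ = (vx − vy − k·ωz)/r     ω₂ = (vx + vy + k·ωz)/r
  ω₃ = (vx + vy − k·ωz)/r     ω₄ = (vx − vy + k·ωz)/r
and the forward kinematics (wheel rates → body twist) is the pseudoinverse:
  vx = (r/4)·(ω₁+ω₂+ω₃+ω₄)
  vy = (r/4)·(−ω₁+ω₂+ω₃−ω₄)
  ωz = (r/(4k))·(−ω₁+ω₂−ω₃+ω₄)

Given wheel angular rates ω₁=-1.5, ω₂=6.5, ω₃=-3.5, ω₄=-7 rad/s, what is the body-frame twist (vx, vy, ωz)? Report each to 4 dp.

k = lx + ly = 0.18 + 0.2 = 0.3800
ω₁+ω₂+ω₃+ω₄ = -5.5000  →  vx = (0.1/4)·-5.5000 = -0.1375
−ω₁+ω₂+ω₃−ω₄ = 11.5000  →  vy = (0.1/4)·11.5000 = 0.2875
−ω₁+ω₂−ω₃+ω₄ = 4.5000  →  ωz = (0.1/1.5200)·4.5000 = 0.2961

(-0.1375, 0.2875, 0.2961)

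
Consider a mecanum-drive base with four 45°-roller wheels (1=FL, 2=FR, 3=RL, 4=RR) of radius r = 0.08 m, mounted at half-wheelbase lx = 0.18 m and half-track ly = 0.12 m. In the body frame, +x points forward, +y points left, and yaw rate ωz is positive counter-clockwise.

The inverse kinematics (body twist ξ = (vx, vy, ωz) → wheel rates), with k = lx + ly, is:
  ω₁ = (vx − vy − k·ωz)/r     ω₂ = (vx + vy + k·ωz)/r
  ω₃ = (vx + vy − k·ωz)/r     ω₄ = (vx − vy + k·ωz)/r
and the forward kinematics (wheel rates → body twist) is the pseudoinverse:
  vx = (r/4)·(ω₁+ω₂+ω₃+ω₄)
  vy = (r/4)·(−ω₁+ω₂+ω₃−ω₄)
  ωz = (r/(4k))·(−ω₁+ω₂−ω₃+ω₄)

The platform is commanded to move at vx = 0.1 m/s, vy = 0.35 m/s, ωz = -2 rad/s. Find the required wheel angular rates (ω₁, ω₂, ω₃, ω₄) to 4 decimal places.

(4.3750, -1.8750, 13.1250, -10.6250)

k = lx + ly = 0.18 + 0.12 = 0.3000;  k·ωz = 0.3000·-2 = -0.6000
ω₁ (FL) = (vx − vy − k·ωz)/r = 0.3500/0.08 = 4.3750
ω₂ (FR) = (vx + vy + k·ωz)/r = -0.1500/0.08 = -1.8750
ω₃ (RL) = (vx + vy − k·ωz)/r = 1.0500/0.08 = 13.1250
ω₄ (RR) = (vx − vy + k·ωz)/r = -0.8500/0.08 = -10.6250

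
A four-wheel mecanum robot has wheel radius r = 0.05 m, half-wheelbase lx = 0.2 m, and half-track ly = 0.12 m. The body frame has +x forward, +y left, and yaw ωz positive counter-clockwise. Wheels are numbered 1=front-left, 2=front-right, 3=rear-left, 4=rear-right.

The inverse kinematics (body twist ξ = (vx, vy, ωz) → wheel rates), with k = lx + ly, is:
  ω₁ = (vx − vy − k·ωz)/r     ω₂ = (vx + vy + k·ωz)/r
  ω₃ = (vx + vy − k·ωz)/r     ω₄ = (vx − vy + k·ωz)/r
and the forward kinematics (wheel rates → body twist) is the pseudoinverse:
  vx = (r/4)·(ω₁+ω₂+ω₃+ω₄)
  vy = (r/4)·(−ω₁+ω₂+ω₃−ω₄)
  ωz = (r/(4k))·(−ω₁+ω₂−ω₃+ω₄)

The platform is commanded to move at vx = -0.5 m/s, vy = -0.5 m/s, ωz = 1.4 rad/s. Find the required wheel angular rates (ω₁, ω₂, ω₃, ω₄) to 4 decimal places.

(-8.9600, -11.0400, -28.9600, 8.9600)

k = lx + ly = 0.2 + 0.12 = 0.3200;  k·ωz = 0.3200·1.4 = 0.4480
ω₁ (FL) = (vx − vy − k·ωz)/r = -0.4480/0.05 = -8.9600
ω₂ (FR) = (vx + vy + k·ωz)/r = -0.5520/0.05 = -11.0400
ω₃ (RL) = (vx + vy − k·ωz)/r = -1.4480/0.05 = -28.9600
ω₄ (RR) = (vx − vy + k·ωz)/r = 0.4480/0.05 = 8.9600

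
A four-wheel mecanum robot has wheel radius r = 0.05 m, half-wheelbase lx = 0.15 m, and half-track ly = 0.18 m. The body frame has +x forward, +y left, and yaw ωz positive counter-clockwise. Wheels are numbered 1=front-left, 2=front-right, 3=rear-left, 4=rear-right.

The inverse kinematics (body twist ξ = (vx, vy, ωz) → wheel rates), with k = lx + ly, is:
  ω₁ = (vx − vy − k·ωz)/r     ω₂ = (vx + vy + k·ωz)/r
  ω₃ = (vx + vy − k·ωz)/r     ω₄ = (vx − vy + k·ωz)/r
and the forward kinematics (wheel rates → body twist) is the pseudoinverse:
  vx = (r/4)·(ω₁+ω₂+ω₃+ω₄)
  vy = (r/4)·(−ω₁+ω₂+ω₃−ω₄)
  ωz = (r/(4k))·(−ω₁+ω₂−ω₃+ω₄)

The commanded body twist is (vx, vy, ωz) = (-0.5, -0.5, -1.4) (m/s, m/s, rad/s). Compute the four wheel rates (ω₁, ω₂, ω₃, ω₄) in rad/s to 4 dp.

(9.2400, -29.2400, -10.7600, -9.2400)

k = lx + ly = 0.15 + 0.18 = 0.3300;  k·ωz = 0.3300·-1.4 = -0.4620
ω₁ (FL) = (vx − vy − k·ωz)/r = 0.4620/0.05 = 9.2400
ω₂ (FR) = (vx + vy + k·ωz)/r = -1.4620/0.05 = -29.2400
ω₃ (RL) = (vx + vy − k·ωz)/r = -0.5380/0.05 = -10.7600
ω₄ (RR) = (vx − vy + k·ωz)/r = -0.4620/0.05 = -9.2400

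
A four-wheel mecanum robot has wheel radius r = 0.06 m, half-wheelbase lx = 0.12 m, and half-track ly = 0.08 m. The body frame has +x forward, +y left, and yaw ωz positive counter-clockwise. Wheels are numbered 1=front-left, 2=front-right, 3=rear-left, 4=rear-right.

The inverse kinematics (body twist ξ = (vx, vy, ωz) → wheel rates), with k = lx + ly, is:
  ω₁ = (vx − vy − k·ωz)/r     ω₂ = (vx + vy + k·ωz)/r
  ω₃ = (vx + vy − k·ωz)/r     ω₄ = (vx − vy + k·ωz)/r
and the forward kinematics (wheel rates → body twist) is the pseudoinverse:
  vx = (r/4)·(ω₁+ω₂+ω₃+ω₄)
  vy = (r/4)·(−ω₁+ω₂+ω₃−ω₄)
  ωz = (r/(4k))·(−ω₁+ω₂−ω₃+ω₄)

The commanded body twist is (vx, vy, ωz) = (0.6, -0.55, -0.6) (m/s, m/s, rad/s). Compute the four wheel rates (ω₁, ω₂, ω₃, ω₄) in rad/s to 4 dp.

k = lx + ly = 0.12 + 0.08 = 0.2000;  k·ωz = 0.2000·-0.6 = -0.1200
ω₁ (FL) = (vx − vy − k·ωz)/r = 1.2700/0.06 = 21.1667
ω₂ (FR) = (vx + vy + k·ωz)/r = -0.0700/0.06 = -1.1667
ω₃ (RL) = (vx + vy − k·ωz)/r = 0.1700/0.06 = 2.8333
ω₄ (RR) = (vx − vy + k·ωz)/r = 1.0300/0.06 = 17.1667

(21.1667, -1.1667, 2.8333, 17.1667)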